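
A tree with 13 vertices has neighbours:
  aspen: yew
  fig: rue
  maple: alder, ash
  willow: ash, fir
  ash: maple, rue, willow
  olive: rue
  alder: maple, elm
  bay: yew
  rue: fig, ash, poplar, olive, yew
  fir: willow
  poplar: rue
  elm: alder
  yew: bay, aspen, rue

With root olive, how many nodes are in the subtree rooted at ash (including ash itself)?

ash's subtree: {ash, maple, willow, alder, fir, elm}, size 6.

6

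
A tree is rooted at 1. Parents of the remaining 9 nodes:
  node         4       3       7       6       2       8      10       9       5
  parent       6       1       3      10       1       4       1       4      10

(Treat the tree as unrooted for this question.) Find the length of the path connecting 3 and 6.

Walking from 3: 3 - 1 - 10 - 6. Length 3.

3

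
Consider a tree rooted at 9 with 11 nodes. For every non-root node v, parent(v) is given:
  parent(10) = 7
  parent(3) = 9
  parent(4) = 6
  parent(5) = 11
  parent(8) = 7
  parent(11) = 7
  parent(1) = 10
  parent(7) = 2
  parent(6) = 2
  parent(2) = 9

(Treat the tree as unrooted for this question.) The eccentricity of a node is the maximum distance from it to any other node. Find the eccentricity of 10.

4

The node farthest from 10 is 4 (3 also at distance 4), via 10 – 7 – 2 – 6 – 4 — 4 edges.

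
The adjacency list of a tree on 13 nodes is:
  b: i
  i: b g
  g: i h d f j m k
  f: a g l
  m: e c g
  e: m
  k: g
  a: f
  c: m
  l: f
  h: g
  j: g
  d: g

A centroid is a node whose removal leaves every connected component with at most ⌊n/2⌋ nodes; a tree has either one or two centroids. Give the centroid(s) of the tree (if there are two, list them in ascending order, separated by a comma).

g

If g is removed the pieces have sizes 3, 3, 2, 1, 1, 1, 1, all ≤ ⌊13/2⌋ = 6.
Every other node leaves some component of size > 6, so the centroid is unique.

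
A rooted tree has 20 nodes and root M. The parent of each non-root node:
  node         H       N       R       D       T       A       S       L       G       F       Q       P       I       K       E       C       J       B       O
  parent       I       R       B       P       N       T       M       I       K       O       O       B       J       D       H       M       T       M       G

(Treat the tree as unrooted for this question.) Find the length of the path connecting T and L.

3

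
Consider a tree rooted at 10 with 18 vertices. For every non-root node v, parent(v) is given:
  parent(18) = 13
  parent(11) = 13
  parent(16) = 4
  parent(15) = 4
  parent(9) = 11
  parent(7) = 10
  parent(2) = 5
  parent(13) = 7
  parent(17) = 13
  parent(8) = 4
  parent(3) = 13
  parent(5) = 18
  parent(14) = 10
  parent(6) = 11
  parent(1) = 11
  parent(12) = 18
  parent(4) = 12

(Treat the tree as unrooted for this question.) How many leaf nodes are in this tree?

Degree-1 nodes: 1, 2, 3, 6, 8, 9, 14, 15, 16, 17 — 10 of them.

10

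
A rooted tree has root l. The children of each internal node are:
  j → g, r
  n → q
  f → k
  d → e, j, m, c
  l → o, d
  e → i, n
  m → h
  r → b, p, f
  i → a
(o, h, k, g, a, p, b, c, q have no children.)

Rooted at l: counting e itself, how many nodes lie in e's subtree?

5

Descendants of e (including itself): e, n, i, q, a. That's 5.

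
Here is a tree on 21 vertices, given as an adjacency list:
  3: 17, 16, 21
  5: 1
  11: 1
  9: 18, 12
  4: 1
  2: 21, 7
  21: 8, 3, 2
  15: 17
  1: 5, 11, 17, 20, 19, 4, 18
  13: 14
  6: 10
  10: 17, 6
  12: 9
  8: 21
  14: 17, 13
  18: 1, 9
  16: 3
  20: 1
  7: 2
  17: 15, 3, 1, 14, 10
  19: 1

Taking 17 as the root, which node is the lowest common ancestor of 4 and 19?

1

Path 4→root: 4 1 17; path 19→root: 19 1 17.
First common node: 1.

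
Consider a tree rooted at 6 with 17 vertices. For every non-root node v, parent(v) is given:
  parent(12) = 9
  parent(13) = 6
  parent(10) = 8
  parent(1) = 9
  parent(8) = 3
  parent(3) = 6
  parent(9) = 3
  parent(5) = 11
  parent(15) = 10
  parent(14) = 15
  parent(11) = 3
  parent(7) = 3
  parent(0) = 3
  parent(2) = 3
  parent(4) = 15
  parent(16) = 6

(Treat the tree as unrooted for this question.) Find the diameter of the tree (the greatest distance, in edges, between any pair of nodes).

6

Starting from 4, a farthest node is 5 at distance 6.
One longest path: 4 – 15 – 10 – 8 – 3 – 11 – 5.
So the diameter is 6.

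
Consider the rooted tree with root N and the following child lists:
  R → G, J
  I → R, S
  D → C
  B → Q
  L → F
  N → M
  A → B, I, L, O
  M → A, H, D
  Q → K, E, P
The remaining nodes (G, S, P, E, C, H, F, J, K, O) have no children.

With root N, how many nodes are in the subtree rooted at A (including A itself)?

The subtree rooted at A contains: A, B, I, O, L, Q, R, S, F, P, K, E, J, G — 14 nodes.

14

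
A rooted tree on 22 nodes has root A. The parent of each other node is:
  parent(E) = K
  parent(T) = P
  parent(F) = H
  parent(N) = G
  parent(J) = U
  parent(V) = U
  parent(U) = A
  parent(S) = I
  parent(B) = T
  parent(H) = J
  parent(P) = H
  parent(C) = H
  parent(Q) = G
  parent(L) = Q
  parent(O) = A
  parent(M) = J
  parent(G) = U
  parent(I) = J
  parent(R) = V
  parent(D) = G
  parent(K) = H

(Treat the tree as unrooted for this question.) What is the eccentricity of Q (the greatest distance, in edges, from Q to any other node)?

7

The node farthest from Q is B, via Q-G-U-J-H-P-T-B — 7 edges.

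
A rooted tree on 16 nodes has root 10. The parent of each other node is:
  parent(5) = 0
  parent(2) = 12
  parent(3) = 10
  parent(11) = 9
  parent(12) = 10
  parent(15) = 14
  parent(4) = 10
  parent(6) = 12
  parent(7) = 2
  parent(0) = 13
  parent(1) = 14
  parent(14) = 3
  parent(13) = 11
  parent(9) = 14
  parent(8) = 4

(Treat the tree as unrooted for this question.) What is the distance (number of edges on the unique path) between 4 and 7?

The path is 4–10–12–2–7, which has 4 edges.

4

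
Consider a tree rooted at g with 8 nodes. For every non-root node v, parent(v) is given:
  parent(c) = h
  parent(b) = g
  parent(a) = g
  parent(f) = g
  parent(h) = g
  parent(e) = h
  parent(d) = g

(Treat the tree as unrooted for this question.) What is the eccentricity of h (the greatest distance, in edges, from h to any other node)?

2

The node farthest from h is f (b, a, d also at distance 2), via h – g – f — 2 edges.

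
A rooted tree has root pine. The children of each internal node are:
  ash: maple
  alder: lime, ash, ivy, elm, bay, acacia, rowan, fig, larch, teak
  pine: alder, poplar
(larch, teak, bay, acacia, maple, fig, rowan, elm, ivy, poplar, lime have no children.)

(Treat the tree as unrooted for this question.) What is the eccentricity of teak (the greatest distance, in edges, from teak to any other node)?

3

Distances from teak peak at 3, attained at maple (poplar also at distance 3).
teak–alder–ash–maple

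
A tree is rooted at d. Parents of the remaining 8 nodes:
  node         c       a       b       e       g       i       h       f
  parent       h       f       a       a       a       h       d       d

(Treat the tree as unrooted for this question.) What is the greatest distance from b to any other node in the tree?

5

Distances from b peak at 5, attained at i (c also at distance 5).
b-a-f-d-h-i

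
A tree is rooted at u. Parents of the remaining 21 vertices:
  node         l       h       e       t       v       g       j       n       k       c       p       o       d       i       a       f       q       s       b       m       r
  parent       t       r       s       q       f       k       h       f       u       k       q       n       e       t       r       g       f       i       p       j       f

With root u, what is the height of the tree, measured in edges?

A deepest node is d, reached by u → k → g → f → q → t → i → s → e → d.
That path has 9 edges, so the height is 9.

9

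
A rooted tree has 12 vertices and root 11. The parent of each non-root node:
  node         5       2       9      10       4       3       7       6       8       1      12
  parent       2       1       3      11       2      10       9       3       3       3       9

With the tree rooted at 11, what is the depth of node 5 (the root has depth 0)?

5

Path from 11 to 5: 11 – 10 – 3 – 1 – 2 – 5, which has 5 edges.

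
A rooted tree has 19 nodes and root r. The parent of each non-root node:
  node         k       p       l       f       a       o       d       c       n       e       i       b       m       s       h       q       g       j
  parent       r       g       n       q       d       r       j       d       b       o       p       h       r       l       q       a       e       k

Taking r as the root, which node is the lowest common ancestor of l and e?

r

Ancestors of l (toward the root): l, n, b, h, q, a, d, j, k, r.
Ancestors of e: e, o, r.
The deepest node appearing in both lists is r.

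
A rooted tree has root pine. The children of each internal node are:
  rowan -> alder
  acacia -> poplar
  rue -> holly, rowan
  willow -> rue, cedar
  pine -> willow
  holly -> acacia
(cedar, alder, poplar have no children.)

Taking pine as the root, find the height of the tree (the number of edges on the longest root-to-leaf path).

The longest root-to-leaf path is pine → willow → rue → holly → acacia → poplar (5 edges).

5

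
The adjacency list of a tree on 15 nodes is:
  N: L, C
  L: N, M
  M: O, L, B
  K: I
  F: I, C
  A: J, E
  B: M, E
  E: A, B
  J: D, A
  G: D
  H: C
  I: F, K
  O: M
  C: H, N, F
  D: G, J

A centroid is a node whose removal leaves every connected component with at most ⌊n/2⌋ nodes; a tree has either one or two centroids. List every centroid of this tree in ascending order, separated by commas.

M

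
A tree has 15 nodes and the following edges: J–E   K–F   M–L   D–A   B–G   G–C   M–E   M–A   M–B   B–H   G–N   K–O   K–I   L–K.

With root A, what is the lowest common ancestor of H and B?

Path H→root: H B M A; path B→root: B M A.
First common node: B.

B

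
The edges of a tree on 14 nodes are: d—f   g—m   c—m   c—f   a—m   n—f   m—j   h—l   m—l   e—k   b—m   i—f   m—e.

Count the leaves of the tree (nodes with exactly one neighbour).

The leaves are a, b, d, g, h, i, j, k, n.
That is 9 leaves.

9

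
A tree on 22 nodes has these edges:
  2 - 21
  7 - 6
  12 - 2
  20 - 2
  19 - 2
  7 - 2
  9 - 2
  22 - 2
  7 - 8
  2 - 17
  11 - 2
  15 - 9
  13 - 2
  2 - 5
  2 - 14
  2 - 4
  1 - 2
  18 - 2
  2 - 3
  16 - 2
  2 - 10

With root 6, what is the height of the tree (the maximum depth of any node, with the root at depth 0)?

4

15 sits deepest: 6-7-2-9-15 — 4 edges from the root.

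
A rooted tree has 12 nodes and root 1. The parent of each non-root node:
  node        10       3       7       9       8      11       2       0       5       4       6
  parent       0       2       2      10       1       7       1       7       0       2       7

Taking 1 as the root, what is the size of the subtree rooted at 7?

7

Descendants of 7 (including itself): 7, 6, 0, 11, 10, 5, 9. That's 7.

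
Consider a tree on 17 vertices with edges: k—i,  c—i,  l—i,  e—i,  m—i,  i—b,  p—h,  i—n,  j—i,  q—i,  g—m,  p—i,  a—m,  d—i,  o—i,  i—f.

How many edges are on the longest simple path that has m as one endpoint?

The node farthest from m is h, via m–i–p–h — 3 edges.

3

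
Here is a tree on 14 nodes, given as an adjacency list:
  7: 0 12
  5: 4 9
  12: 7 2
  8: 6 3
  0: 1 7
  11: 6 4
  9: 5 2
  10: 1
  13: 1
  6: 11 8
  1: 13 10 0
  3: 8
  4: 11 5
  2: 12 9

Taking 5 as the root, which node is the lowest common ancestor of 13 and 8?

5

Path 13→root: 13 1 0 7 12 2 9 5; path 8→root: 8 6 11 4 5.
First common node: 5.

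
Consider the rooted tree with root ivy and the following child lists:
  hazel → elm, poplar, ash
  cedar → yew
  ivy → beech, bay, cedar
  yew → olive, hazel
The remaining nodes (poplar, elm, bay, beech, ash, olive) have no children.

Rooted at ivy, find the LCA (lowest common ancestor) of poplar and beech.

ivy

Ancestors of poplar (toward the root): poplar, hazel, yew, cedar, ivy.
Ancestors of beech: beech, ivy.
The deepest node appearing in both lists is ivy.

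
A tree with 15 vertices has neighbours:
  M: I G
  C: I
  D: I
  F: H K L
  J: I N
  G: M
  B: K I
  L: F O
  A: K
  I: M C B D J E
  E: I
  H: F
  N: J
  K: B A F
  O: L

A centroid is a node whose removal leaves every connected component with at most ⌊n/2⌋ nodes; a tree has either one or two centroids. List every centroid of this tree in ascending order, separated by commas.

Delete I: the remaining components have sizes 7, 2, 2, 1, 1, 1. Max 7 ≤ 7, so I is a centroid.
Every other node leaves some component of size > 7, so the centroid is unique.

I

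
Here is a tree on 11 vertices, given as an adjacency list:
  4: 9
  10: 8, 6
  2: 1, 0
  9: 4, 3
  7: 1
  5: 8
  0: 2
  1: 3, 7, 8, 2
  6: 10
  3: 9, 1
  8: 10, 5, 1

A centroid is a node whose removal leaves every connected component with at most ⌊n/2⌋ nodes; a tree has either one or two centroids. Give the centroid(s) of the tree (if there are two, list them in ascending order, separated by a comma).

1

If 1 is removed the pieces have sizes 4, 3, 2, 1, all ≤ ⌊11/2⌋ = 5.
No neighbour of 1 does as well, so 1 is the unique centroid.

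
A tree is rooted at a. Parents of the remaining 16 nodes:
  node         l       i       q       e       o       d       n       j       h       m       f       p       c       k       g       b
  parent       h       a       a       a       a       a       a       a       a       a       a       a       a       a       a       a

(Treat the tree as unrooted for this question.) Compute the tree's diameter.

3

BFS from l reaches e last, at distance 3; BFS from e confirms no node is farther.
Path: l - h - a - e.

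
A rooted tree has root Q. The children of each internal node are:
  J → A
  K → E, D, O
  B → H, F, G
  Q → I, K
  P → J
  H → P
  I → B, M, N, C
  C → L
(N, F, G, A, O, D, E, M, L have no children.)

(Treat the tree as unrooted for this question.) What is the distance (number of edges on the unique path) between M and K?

3

M - I - Q - K: 3 edges.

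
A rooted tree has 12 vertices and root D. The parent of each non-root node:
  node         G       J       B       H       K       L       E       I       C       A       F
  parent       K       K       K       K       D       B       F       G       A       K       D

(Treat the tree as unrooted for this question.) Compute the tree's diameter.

Starting from E, a farthest node is L at distance 5.
One longest path: E-F-D-K-B-L.
So the diameter is 5.

5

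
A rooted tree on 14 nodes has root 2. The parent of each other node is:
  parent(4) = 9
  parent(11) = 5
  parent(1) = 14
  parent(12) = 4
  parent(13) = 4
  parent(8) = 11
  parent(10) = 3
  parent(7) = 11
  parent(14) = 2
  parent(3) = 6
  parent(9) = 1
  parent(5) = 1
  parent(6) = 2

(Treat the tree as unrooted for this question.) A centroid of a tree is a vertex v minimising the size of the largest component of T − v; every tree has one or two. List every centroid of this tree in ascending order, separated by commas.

1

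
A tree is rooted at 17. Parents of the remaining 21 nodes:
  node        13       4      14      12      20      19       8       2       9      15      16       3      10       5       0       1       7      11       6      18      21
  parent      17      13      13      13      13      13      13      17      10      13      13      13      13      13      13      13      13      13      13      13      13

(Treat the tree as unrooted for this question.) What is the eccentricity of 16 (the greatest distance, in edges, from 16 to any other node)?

3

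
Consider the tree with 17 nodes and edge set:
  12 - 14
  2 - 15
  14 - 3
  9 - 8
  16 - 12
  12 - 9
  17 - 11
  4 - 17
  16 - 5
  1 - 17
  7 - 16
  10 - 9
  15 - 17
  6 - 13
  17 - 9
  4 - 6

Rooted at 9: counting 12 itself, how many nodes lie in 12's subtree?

6

Descendants of 12 (including itself): 12, 16, 14, 7, 5, 3. That's 6.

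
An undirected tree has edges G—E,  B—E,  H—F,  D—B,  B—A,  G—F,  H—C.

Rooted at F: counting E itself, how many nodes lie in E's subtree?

4

E's subtree: {E, B, D, A}, size 4.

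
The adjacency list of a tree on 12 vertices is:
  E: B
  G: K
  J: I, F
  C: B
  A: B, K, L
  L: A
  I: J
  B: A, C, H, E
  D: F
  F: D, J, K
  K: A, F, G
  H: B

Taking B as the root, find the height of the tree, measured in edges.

5

The longest root-to-leaf path is B-A-K-F-J-I (5 edges).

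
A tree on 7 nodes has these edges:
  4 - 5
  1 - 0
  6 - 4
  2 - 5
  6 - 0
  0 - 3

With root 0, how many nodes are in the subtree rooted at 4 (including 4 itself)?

3

The subtree rooted at 4 contains: 4, 5, 2 — 3 nodes.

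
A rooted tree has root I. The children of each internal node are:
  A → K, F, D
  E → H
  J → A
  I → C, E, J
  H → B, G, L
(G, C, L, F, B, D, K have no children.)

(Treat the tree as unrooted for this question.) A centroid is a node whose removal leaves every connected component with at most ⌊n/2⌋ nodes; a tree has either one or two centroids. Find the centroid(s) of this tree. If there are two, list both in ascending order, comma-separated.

If I is removed the pieces have sizes 5, 5, 1, all ≤ ⌊12/2⌋ = 6.
Every other node leaves some component of size > 6, so the centroid is unique.

I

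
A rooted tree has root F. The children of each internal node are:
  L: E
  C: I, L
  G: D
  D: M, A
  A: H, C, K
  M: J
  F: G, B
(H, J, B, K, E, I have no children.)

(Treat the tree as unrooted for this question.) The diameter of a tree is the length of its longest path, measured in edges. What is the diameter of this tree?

A longest path is E – L – C – A – D – G – F – B, with 7 edges.

7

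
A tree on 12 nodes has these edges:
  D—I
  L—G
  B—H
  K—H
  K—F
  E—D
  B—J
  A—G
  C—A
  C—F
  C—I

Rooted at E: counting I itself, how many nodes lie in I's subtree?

The subtree rooted at I contains: I, C, F, A, K, G, H, L, B, J — 10 nodes.

10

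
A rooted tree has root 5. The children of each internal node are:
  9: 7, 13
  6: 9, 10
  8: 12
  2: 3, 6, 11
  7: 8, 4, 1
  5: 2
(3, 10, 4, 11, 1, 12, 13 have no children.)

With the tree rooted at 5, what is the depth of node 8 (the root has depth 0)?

5

Climbing from 8 to the root: 8 → 7 → 9 → 6 → 2 → 5. That's 5 steps.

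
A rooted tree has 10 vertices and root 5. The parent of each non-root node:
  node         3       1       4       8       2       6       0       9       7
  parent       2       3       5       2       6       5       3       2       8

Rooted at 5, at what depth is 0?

4

Climbing from 0 to the root: 0–3–2–6–5. That's 4 steps.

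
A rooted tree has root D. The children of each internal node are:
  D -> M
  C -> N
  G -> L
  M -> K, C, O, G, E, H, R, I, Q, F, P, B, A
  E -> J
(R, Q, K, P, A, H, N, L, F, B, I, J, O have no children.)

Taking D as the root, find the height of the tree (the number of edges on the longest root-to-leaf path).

3

N sits deepest: D → M → C → N — 3 edges from the root.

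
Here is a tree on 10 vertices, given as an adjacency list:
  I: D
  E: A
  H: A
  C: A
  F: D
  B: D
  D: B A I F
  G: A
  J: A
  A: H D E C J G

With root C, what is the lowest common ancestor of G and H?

A

G's ancestor chain is G, A, C and H's is H, A, C; they first meet at A.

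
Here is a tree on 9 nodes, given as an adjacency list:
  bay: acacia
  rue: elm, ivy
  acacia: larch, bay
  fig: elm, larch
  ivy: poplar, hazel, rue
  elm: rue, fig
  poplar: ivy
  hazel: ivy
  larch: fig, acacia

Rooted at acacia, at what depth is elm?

3

acacia – larch – fig – elm — 3 edges.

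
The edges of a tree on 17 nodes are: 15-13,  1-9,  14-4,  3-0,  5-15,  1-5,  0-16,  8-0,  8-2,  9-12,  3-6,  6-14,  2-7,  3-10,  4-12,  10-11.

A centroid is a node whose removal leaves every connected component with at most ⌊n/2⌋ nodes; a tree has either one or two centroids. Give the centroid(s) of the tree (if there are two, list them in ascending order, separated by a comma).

6

Delete 6: the remaining components have sizes 8, 8. Max 8 ≤ 8, so 6 is a centroid.
Every other node leaves some component of size > 8, so the centroid is unique.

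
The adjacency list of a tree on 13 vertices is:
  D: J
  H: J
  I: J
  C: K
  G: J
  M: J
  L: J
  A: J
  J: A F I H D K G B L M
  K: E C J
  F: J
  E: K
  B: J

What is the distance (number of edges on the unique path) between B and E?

3

Walking from B: B - J - K - E. Length 3.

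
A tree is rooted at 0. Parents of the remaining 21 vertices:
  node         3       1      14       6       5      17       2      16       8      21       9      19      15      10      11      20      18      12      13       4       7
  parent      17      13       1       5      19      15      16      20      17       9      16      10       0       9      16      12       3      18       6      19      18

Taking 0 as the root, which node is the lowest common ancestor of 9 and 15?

9's ancestor chain is 9, 16, 20, 12, 18, 3, 17, 15, 0 and 15's is 15, 0; they first meet at 15.

15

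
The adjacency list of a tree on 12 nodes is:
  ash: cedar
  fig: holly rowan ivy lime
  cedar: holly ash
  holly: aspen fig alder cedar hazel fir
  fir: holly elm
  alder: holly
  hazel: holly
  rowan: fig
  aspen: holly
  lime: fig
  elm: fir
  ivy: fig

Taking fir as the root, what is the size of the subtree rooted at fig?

The subtree rooted at fig contains: fig, ivy, rowan, lime — 4 nodes.

4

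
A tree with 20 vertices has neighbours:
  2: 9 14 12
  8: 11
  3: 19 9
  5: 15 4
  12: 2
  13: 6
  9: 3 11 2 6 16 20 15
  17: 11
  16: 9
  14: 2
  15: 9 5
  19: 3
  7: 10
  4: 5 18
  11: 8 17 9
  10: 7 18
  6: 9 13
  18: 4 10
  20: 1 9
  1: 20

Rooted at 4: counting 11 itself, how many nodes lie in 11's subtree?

3

11's subtree: {11, 8, 17}, size 3.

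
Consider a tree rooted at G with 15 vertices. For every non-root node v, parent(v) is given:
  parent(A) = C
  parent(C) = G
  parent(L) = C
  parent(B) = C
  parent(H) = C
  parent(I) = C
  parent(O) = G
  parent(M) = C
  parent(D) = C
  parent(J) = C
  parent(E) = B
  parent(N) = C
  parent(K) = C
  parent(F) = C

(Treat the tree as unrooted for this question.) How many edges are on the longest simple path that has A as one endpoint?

The node farthest from A is O (E also at distance 3), via A – C – G – O — 3 edges.

3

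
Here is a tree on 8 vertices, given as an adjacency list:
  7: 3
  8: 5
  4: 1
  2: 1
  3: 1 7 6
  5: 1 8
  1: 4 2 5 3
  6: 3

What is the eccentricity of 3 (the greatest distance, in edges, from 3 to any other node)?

The node farthest from 3 is 8, via 3–1–5–8 — 3 edges.

3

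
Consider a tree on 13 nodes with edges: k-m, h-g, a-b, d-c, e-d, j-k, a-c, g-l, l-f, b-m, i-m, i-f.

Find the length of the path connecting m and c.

3

Walking from m: m - b - a - c. Length 3.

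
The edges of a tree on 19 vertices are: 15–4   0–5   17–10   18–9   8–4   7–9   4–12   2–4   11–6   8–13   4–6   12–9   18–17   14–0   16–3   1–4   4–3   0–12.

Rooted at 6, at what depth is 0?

3

6 → 4 → 12 → 0 — 3 edges.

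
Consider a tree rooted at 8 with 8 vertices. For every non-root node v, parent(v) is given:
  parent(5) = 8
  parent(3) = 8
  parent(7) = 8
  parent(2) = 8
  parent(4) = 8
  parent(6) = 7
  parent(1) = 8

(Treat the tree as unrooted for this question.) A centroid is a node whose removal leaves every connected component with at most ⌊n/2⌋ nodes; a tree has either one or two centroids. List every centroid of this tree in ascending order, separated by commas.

8

Delete 8: the remaining components have sizes 2, 1, 1, 1, 1, 1. Max 2 ≤ 4, so 8 is a centroid.
No neighbour of 8 does as well, so 8 is the unique centroid.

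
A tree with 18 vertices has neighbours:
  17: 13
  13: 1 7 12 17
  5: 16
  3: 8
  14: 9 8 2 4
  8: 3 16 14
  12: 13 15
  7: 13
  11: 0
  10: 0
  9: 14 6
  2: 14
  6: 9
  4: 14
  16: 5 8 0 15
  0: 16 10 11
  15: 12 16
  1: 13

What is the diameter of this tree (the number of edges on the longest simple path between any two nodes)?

A longest path is 6-9-14-8-16-15-12-13-17, with 8 edges.

8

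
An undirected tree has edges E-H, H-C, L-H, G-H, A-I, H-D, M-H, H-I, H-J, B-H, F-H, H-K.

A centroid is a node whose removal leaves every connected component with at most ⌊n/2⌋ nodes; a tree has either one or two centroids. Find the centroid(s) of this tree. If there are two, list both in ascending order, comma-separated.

H

Removing H splits the tree into components of sizes 2, 1, 1, 1, 1, 1, 1, 1, 1, 1, 1; the largest is 2 ≤ ⌊13/2⌋ = 6.
No neighbour of H does as well, so H is the unique centroid.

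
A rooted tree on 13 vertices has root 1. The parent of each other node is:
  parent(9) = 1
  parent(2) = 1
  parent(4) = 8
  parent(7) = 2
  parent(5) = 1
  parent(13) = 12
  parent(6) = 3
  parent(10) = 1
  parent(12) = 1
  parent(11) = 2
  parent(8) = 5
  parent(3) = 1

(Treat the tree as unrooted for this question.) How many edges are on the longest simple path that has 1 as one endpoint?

The node farthest from 1 is 4, via 1 – 5 – 8 – 4 — 3 edges.

3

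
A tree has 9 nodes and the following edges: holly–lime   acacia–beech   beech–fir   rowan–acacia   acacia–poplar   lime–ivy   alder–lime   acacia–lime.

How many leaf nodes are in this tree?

6

The leaves are alder, fir, holly, ivy, poplar, rowan.
That is 6 leaves.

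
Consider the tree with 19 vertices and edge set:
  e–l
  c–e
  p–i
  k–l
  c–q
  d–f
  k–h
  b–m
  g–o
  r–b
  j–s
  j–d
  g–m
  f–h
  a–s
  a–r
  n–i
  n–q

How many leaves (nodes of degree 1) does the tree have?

2

The leaves are o, p.
That is 2 leaves.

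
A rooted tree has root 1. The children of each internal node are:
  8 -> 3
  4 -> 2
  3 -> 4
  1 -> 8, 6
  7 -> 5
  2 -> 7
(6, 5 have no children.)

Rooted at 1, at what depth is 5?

Path from 1 to 5: 1 – 8 – 3 – 4 – 2 – 7 – 5, which has 6 edges.

6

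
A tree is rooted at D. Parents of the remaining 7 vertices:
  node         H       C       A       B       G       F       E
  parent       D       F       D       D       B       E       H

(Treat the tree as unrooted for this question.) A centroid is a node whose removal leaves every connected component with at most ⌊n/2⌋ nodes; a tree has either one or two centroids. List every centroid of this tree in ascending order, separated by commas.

D, H

Delete H: the remaining components have sizes 4, 3. Max 4 ≤ 4, so H is a centroid.
D is adjacent to H and is also a centroid (the largest component after removing it is likewise 4).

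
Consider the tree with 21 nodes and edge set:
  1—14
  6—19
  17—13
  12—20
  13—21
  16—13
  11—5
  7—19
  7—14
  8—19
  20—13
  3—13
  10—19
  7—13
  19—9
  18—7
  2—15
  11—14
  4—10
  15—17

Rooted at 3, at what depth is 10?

4

Climbing from 10 to the root: 10 → 19 → 7 → 13 → 3. That's 4 steps.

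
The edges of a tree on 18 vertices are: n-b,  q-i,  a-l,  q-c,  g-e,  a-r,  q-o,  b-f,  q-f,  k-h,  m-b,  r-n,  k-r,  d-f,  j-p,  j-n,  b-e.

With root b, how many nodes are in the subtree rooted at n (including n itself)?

Descendants of n (including itself): n, r, j, a, k, p, l, h. That's 8.

8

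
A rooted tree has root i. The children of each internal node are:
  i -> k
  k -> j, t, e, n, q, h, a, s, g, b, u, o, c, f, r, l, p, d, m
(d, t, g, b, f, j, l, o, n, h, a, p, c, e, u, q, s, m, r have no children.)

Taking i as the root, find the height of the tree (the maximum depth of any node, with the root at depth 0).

2

l sits deepest: i–k–l — 2 edges from the root.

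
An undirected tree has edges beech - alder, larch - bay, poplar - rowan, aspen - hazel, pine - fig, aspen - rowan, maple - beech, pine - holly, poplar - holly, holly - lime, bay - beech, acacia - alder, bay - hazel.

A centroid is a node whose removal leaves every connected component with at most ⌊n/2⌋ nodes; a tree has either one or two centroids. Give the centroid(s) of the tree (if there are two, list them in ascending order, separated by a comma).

aspen, hazel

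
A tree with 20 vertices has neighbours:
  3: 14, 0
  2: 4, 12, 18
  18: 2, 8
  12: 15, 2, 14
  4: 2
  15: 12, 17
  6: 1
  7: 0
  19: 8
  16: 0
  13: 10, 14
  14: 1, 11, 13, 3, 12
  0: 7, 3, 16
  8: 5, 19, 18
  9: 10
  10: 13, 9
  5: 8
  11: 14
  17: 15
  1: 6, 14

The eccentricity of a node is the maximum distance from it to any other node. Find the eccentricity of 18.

6

The node farthest from 18 is 16 (7, 9 also at distance 6), via 18-2-12-14-3-0-16 — 6 edges.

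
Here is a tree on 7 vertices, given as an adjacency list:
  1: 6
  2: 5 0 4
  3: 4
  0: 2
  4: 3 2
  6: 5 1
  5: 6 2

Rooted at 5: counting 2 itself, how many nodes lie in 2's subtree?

Descendants of 2 (including itself): 2, 4, 0, 3. That's 4.

4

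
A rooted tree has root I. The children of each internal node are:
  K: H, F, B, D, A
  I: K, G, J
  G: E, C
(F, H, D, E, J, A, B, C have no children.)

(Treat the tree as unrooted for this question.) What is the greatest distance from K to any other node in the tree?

3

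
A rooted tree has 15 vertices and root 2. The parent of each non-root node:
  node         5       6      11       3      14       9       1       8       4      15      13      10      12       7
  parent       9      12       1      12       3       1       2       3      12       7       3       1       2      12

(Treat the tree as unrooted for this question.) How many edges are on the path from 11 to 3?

11–1–2–12–3: 4 edges.

4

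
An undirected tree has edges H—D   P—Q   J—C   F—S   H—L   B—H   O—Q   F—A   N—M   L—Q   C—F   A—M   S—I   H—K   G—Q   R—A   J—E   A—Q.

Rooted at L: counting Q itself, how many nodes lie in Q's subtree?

The subtree rooted at Q contains: Q, A, P, O, G, F, R, M, S, C, N, I, J, E — 14 nodes.

14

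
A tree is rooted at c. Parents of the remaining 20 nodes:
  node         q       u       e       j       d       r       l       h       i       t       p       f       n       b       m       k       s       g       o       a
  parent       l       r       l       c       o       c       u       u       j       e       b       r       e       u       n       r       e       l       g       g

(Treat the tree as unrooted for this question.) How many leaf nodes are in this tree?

11

The leaves are a, d, f, h, i, k, m, p, q, s, t.
That is 11 leaves.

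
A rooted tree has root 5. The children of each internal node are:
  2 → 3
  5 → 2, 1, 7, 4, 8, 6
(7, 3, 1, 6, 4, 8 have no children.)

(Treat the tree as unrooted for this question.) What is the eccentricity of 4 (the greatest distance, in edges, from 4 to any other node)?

Distances from 4 peak at 3, attained at 3.
4–5–2–3

3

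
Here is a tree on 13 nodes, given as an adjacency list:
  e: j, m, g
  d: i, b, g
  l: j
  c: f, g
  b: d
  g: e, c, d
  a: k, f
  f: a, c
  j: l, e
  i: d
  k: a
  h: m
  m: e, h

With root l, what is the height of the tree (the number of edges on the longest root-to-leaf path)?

7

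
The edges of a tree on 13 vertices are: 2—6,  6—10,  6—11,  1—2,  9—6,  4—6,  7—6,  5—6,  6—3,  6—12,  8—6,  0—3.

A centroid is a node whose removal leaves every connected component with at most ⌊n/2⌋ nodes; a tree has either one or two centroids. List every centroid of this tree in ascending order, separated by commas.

6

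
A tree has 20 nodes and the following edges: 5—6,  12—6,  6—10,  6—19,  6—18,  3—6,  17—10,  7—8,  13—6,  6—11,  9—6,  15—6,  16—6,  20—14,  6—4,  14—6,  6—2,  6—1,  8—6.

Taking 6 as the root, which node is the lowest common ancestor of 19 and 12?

Path 19→root: 19 6; path 12→root: 12 6.
First common node: 6.

6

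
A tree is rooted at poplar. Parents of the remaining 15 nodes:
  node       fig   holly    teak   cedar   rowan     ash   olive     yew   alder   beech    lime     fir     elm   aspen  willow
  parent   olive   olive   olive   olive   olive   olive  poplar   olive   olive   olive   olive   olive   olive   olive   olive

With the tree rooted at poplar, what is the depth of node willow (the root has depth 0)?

Path from poplar to willow: poplar – olive – willow, which has 2 edges.

2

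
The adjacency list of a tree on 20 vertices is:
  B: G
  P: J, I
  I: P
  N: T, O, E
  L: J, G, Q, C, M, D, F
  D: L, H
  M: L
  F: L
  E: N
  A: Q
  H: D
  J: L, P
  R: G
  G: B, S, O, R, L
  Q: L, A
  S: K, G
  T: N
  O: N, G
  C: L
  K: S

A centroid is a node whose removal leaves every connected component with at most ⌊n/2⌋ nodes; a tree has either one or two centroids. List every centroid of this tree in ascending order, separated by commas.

L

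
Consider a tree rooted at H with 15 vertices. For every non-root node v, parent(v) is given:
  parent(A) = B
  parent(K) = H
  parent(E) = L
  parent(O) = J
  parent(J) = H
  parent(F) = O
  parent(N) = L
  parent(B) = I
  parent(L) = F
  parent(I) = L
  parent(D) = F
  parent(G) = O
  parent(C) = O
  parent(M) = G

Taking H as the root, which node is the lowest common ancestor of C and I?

O

Ancestors of C (toward the root): C, O, J, H.
Ancestors of I: I, L, F, O, J, H.
The deepest node appearing in both lists is O.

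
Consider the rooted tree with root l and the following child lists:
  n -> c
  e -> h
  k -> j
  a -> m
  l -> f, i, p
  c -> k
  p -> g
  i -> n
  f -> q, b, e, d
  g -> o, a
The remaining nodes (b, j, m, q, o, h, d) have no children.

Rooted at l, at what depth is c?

l – i – n – c — 3 edges.

3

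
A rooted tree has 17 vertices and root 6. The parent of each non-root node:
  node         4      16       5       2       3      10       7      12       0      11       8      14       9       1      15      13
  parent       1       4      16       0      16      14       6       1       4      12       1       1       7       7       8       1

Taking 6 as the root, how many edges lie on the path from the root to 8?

Path from 6 to 8: 6 → 7 → 1 → 8, which has 3 edges.

3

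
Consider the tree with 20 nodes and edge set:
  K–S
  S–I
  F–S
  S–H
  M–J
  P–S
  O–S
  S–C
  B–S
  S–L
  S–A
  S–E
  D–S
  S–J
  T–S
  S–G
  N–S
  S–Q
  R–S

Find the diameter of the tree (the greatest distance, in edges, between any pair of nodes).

3

Starting from M, a farthest node is D at distance 3.
One longest path: M–J–S–D.
So the diameter is 3.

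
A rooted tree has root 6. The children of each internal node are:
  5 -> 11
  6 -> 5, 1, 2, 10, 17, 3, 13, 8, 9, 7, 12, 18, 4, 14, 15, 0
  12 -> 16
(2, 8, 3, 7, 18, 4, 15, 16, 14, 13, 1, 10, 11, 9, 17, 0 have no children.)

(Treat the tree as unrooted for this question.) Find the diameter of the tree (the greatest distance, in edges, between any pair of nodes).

4

BFS from 16 reaches 11 last, at distance 4; BFS from 11 confirms no node is farther.
Path: 16–12–6–5–11.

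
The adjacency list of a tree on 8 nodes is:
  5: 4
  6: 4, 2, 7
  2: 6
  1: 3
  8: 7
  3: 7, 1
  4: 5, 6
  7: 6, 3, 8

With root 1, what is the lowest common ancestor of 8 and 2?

7

Path 8→root: 8 7 3 1; path 2→root: 2 6 7 3 1.
First common node: 7.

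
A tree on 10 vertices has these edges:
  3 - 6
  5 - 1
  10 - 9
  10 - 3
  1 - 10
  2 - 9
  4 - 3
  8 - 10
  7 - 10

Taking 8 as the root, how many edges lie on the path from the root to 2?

3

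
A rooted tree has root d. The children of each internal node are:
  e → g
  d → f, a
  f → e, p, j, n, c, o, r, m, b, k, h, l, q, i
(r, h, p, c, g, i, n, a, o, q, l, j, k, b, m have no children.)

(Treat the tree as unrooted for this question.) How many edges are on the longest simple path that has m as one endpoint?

3

A farthest node from m is a (g also at distance 3).
The path m – f – d – a has 3 edges.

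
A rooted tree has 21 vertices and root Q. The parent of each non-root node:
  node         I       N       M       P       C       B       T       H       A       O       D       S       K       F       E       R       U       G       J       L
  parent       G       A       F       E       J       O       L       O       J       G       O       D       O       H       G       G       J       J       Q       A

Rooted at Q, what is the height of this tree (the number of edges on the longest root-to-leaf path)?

M sits deepest: Q-J-G-O-H-F-M — 6 edges from the root.

6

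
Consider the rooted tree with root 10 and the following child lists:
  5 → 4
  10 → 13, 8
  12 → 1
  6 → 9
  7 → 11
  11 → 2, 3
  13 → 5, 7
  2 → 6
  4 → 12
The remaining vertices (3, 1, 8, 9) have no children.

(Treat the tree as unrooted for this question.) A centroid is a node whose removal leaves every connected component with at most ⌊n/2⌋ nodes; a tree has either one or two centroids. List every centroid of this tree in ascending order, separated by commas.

13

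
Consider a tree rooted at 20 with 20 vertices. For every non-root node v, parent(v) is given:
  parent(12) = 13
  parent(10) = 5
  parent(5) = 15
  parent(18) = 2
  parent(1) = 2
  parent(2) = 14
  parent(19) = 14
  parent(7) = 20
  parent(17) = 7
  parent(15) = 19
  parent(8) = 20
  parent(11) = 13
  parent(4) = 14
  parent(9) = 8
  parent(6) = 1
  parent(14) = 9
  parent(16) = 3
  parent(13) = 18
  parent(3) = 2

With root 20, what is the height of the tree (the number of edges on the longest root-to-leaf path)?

12 sits deepest: 20 – 8 – 9 – 14 – 2 – 18 – 13 – 12 — 7 edges from the root.

7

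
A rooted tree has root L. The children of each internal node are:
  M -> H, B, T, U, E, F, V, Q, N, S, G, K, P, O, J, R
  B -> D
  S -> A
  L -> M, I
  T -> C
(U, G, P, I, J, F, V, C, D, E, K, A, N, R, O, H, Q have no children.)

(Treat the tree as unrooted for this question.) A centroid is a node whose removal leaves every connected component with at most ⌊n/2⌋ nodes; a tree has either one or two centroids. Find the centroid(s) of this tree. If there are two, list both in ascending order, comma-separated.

M

If M is removed the pieces have sizes 2, 2, 2, 2, 1, 1, 1, 1, 1, 1, 1, 1, 1, 1, 1, 1, 1, all ≤ ⌊22/2⌋ = 11.
No neighbour of M does as well, so M is the unique centroid.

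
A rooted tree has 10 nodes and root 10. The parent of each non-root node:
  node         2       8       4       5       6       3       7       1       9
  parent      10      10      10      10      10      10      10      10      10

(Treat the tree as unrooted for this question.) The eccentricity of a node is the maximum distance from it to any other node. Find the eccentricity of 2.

The node farthest from 2 is 7 (3, 6, 4, 1, 9, 8, 5 also at distance 2), via 2-10-7 — 2 edges.

2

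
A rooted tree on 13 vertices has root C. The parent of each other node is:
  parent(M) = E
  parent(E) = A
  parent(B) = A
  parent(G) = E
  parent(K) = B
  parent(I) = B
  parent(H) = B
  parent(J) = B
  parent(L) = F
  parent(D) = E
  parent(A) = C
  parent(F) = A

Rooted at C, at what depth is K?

3

Climbing from K to the root: K–B–A–C. That's 3 steps.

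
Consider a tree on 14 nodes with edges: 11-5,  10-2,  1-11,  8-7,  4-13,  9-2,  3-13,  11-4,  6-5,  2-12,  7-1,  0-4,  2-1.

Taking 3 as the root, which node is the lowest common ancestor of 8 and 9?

Ancestors of 8 (toward the root): 8, 7, 1, 11, 4, 13, 3.
Ancestors of 9: 9, 2, 1, 11, 4, 13, 3.
The deepest node appearing in both lists is 1.

1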